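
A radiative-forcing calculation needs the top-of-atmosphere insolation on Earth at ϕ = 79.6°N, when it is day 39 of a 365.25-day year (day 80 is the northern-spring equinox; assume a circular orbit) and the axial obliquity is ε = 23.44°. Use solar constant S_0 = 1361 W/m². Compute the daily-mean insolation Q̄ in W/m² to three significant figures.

Q̄ ≈ 0.00 W/m²

Solar longitude: L_s = 360° × (39 − 80)/365.25 = -40.411°, i.e. -40.411° + 360° = 319.589°.
sin δ = sin 23.44° × sin 319.589° = -0.25787, so δ = -14.944°.
cos h₀ = −tan(+79.6°) tan(-14.944°) = 1.4542 ≥ 1 ⇒ polar night, h₀ = 0 and Q̄ = 0.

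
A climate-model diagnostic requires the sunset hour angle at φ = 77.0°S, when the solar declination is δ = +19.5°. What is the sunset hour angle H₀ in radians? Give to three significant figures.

H₀ = 0.00 rad

cos H₀ = −tan φ · tan δ = 1.5339 ≥ 1, so the Sun never rises (polar night) and H₀ = 0.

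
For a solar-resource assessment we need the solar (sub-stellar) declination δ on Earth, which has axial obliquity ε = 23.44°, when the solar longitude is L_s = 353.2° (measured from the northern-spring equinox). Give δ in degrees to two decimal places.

sin δ = sin ε · sin L_s = sin 23.44° × sin 353.2° = -0.047100.
δ = arcsin(-0.047100) = -2.70°.

δ = -2.70°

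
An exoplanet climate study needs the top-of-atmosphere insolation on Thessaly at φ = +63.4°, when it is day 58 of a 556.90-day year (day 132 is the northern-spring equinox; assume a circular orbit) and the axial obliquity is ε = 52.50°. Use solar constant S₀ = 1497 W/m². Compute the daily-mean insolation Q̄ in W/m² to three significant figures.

Solar longitude: λ_s = 360° × (58 − 132)/556.90 = -47.836°, i.e. -47.836° + 360° = 312.164°.
sin δ = sin 52.50° × sin 312.164° = -0.58806, so δ = -36.019°.
cos H₀ = −tan(+63.4°) tan(-36.019°) = 1.4519 ≥ 1 ⇒ polar night, H₀ = 0 and Q̄ = 0.

Q̄ ≈ 0.00 W/m²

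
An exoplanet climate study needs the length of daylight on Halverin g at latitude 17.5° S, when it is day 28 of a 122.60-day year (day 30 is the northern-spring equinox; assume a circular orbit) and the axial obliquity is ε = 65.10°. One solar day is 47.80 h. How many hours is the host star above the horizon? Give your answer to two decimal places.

Solar longitude: L_s = 360° × (28 − 30)/122.60 = -5.873°, i.e. -5.873° + 360° = 354.127°.
sin δ = sin 65.10° × sin 354.127° = -0.09281, so δ = -5.325°.
cos h₀ = −tan ϕ · tan δ = −tan(-17.5°) × tan(-5.325°) = -0.0294, so h₀ = 1.6002 rad = 91.68°.
Daylight = 2h₀/(2π) × 47.80 h = (1.6002/π) × 47.80 = 24.35 h.

24.35 h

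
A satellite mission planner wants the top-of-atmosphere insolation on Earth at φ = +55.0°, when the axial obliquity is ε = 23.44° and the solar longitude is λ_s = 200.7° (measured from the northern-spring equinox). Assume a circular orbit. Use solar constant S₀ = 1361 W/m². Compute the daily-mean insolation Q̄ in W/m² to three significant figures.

Solar declination: sin δ = sin ε · sin λ_s = sin 23.44° × sin 200.7° = -0.14061, so δ = -8.083°.
cos H₀ = −tan(+55.0°) tan(-8.083°) = 0.2028, H₀ = 1.3666 rad.
Bracket: H₀ sin φ sin δ + cos φ cos δ sin H₀ = 1.3666×0.81915×-0.14061 + 0.57358×0.99007×0.97922 = -0.157406 + 0.556084 = 0.398678.
Q̄ = (S₀/π) × [bracket] = (1361/π) × 0.398678 = 172.7 W/m².

Q̄ ≈ 173 W/m²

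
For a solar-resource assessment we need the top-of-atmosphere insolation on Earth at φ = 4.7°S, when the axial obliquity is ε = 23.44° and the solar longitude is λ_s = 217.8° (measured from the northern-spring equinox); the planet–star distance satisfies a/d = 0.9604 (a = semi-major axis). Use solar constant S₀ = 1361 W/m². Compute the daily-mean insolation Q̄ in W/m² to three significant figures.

Solar declination: sin δ = sin ε · sin λ_s = sin 23.44° × sin 217.8° = -0.24381, so δ = -14.111°.
cos H₀ = −tan(-4.7°) tan(-14.111°) = -0.0207, H₀ = 1.5915 rad.
Bracket: H₀ sin φ sin δ + cos φ cos δ sin H₀ = 1.5915×-0.08194×-0.24381 + 0.99664×0.96982×0.99979 = 0.031795 + 0.966358 = 0.998153.
Inverse-square distance factor (a/d)² = 0.9604² = 0.922368.
Q̄ = (S₀/π) × 0.922368 × [bracket] = (1361/π) × 0.922368 × 0.998153 = 398.8 W/m².

Q̄ ≈ 399 W/m²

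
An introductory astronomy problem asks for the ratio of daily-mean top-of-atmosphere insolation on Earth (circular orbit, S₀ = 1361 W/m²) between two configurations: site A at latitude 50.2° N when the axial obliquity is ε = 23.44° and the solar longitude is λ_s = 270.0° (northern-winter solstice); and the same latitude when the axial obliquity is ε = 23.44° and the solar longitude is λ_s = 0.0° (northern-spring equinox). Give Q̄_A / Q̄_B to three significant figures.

— Configuration A (φ=+50.2°):
Solar declination: sin δ = sin ε · sin λ_s = sin 23.44° × sin 270.0° = -0.39779, so δ = -23.440°.
cos H₀ = −tan(+50.2°) tan(-23.440°) = 0.5204, H₀ = 1.0235 rad.
Bracket: H₀ sin φ sin δ + cos φ cos δ sin H₀ = 1.0235×0.76828×-0.39779 + 0.64011×0.91748×0.85393 = -0.312796 + 0.501503 = 0.188707.
Q̄ = (S₀/π) × [bracket] = (1361/π) × 0.188707 = 81.752 W/m².
— Configuration B (φ=+50.2°):
Solar declination: sin δ = sin ε · sin λ_s = sin 23.44° × sin 0.0° = 0.00000, so δ = +0.000°.
cos H₀ = −tan(+50.2°) tan(+0.000°) = -0.0000, H₀ = 1.5708 rad.
Bracket: H₀ sin φ sin δ + cos φ cos δ sin H₀ = 1.5708×0.76828×0.00000 + 0.64011×1.00000×1.00000 = 0.000000 + 0.640110 = 0.640110.
Q̄ = (S₀/π) × [bracket] = (1361/π) × 0.640110 = 277.31 W/m².
Ratio Q̄_A / Q̄_B = 81.752 / 277.31 = 0.2948.

Q̄_A / Q̄_B ≈ 0.295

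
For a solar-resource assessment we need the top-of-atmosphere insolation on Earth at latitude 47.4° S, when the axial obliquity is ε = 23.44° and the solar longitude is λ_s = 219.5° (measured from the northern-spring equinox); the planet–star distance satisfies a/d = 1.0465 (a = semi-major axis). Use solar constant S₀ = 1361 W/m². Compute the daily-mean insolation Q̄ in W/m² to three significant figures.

Q̄ ≈ 462 W/m²

Solar declination: sin δ = sin ε · sin λ_s = sin 23.44° × sin 219.5° = -0.25302, so δ = -14.657°.
cos H₀ = −tan(-47.4°) tan(-14.657°) = -0.2844, H₀ = 1.8592 rad.
Bracket: H₀ sin φ sin δ + cos φ cos δ sin H₀ = 1.8592×-0.73610×-0.25302 + 0.67688×0.96746×0.95870 = 0.346272 + 0.627809 = 0.974081.
Inverse-square distance factor (a/d)² = 1.0465² = 1.095162.
Q̄ = (S₀/π) × 1.095162 × [bracket] = (1361/π) × 1.095162 × 0.974081 = 462.1 W/m².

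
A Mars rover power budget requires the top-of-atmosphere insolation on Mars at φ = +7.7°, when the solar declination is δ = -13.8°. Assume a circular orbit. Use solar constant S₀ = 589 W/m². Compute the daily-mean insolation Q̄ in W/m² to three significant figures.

cos H₀ = −tan(+7.7°) tan(-13.800°) = 0.0332, H₀ = 1.5376 rad.
Bracket: H₀ sin φ sin δ + cos φ cos δ sin H₀ = 1.5376×0.13399×-0.23853 + 0.99098×0.97113×0.99945 = -0.049143 + 0.961841 = 0.912698.
Q̄ = (S₀/π) × [bracket] = (589/π) × 0.912698 = 171.1 W/m².

Q̄ ≈ 171 W/m²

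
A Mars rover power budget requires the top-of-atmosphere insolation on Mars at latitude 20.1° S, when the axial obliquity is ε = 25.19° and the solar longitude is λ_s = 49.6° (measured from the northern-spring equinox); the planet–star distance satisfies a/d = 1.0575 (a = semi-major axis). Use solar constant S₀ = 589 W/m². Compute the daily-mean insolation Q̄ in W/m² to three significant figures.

Q̄ ≈ 151 W/m²

Solar declination: sin δ = sin ε · sin λ_s = sin 25.19° × sin 49.6° = 0.32413, so δ = +18.913°.
cos H₀ = −tan(-20.1°) tan(+18.913°) = 0.1254, H₀ = 1.4451 rad.
Bracket: H₀ sin φ sin δ + cos φ cos δ sin H₀ = 1.4451×-0.34366×0.32413 + 0.93909×0.94601×0.99211 = -0.160970 + 0.881379 = 0.720409.
Inverse-square distance factor (a/d)² = 1.0575² = 1.118306.
Q̄ = (S₀/π) × 1.118306 × [bracket] = (589/π) × 1.118306 × 0.720409 = 151.0 W/m².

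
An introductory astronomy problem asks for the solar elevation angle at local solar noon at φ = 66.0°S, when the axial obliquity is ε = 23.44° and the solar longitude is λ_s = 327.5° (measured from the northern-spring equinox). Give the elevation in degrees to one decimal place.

Solar declination: sin δ = sin ε · sin λ_s = sin 23.44° × sin 327.5° = -0.21373, so δ = -12.341°.
At local noon the hour angle is zero, so the zenith angle equals |φ − δ| = |-66.0° − (-12.341°)| = 53.659°.
Elevation = 90° − 53.659° = 36.3°.

36.3°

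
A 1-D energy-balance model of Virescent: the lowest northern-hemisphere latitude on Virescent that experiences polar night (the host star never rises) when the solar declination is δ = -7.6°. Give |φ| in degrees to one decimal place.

|φ| = 82.4°

Polar night requires cos H₀ = −tan φ tan δ ≥ 1, i.e. tan φ tan δ ≤ −1.
The boundary is |tan φ| · |tan δ| = 1, so |φ| = 90° − |δ| = 90° − 7.6° = 82.4° in the northern hemisphere.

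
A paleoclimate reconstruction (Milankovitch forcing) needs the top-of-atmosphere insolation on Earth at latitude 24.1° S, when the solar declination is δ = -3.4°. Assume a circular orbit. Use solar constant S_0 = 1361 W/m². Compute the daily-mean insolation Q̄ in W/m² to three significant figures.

Q̄ ≈ 411 W/m²

cos h₀ = −tan(-24.1°) tan(-3.400°) = -0.0266, h₀ = 1.5974 rad.
Bracket: h₀ sin ϕ sin δ + cos ϕ cos δ sin h₀ = 1.5974×-0.40833×-0.05931 + 0.91283×0.99824×0.99965 = 0.038686 + 0.910904 = 0.949590.
Q̄ = (S_0/π) × [bracket] = (1361/π) × 0.949590 = 411.4 W/m².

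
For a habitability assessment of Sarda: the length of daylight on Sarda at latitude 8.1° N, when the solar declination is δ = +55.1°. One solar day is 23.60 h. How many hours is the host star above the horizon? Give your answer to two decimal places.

cos h₀ = −tan ϕ · tan δ = −tan(+8.1°) × tan(+55.100°) = -0.2040, so h₀ = 1.7763 rad = 101.77°.
Daylight = 2h₀/(2π) × 23.60 h = (1.7763/π) × 23.60 = 13.34 h.

13.34 h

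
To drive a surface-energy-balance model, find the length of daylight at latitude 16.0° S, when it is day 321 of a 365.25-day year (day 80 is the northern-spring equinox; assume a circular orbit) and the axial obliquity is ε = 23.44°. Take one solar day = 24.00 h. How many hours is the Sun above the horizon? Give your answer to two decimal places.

Solar longitude: λ_s = 360° × (321 − 80)/365.25 = 237.536°.
sin δ = sin 23.44° × sin 237.536° = -0.33563, so δ = -19.611°.
cos H₀ = −tan φ · tan δ = −tan(-16.0°) × tan(-19.611°) = -0.1022, so H₀ = 1.6731 rad = 95.86°.
Daylight = 2H₀/(2π) × 24.00 h = (1.6731/π) × 24.00 = 12.78 h.

12.78 h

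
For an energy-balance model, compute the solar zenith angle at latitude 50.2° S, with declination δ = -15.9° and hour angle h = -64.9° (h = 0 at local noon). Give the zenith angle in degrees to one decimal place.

cos θ_z = sin φ sin δ + cos φ cos δ cos h = 0.210478 + 0.261146 = 0.471624.
θ_z = arccos(0.471624) = 61.9°.

θ_z = 61.9°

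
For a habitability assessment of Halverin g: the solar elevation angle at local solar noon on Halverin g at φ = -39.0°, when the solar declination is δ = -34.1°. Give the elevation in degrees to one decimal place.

85.1°

At local noon the hour angle is zero, so the zenith angle equals |φ − δ| = |-39.0° − (-34.100°)| = 4.900°.
Elevation = 90° − 4.900° = 85.1°.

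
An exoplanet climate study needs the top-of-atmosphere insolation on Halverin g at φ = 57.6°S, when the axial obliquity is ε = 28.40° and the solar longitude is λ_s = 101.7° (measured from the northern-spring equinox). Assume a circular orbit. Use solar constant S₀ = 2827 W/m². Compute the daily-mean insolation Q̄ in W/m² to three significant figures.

Q̄ ≈ 28.6 W/m²

Solar declination: sin δ = sin ε · sin λ_s = sin 28.40° × sin 101.7° = 0.46574, so δ = +27.758°.
cos H₀ = −tan(-57.6°) tan(+27.758°) = 0.8293, H₀ = 0.5929 rad.
Bracket: H₀ sin φ sin δ + cos φ cos δ sin H₀ = 0.5929×-0.84433×0.46574 + 0.53583×0.88492×0.55876 = -0.233151 + 0.264945 = 0.031794.
Q̄ = (S₀/π) × [bracket] = (2827/π) × 0.031794 = 28.61 W/m².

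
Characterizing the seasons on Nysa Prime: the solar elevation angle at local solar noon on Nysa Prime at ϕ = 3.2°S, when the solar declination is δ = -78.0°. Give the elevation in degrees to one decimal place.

15.2°

At local noon the hour angle is zero, so the zenith angle equals |ϕ − δ| = |-3.2° − (-78.000°)| = 74.800°.
Elevation = 90° − 74.800° = 15.2°.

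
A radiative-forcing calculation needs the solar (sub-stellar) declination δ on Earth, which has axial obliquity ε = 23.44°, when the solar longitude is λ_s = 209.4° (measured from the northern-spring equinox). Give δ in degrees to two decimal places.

δ = -11.26°

sin δ = sin ε · sin λ_s = sin 23.44° × sin 209.4° = -0.195276.
δ = arcsin(-0.195276) = -11.26°.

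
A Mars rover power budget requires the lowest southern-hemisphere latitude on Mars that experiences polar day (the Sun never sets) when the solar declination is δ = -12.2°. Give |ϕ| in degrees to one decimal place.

Polar day requires cos h₀ = −tan ϕ tan δ ≤ −1, i.e. tan ϕ tan δ ≥ 1.
The boundary is |tan ϕ| · |tan δ| = 1, so |ϕ| = 90° − |δ| = 90° − 12.2° = 77.8° in the southern hemisphere.

|ϕ| = 77.8°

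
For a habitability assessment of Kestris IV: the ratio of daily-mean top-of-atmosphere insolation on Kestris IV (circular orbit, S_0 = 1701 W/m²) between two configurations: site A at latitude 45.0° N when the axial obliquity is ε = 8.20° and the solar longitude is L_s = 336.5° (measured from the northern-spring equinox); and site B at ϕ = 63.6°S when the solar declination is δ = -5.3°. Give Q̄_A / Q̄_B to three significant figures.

— Configuration A (ϕ=+45.0°):
Solar declination: sin δ = sin ε · sin L_s = sin 8.20° × sin 336.5° = -0.05687, so δ = -3.260°.
cos h₀ = −tan(+45.0°) tan(-3.260°) = 0.0570, h₀ = 1.5138 rad.
Bracket: h₀ sin ϕ sin δ + cos ϕ cos δ sin h₀ = 1.5138×0.70711×-0.05687 + 0.70711×0.99838×0.99838 = -0.060875 + 0.704821 = 0.643946.
Q̄ = (S_0/π) × [bracket] = (1701/π) × 0.643946 = 348.66 W/m².
— Configuration B (ϕ=-63.6°):
cos h₀ = −tan(-63.6°) tan(-5.300°) = -0.1869, h₀ = 1.7588 rad.
Bracket: h₀ sin ϕ sin δ + cos ϕ cos δ sin h₀ = 1.7588×-0.89571×-0.09237 + 0.44464×0.99572×0.98238 = 0.145517 + 0.434936 = 0.580453.
Q̄ = (S_0/π) × [bracket] = (1701/π) × 0.580453 = 314.28 W/m².
Ratio Q̄_A / Q̄_B = 348.66 / 314.28 = 1.109.

Q̄_A / Q̄_B ≈ 1.11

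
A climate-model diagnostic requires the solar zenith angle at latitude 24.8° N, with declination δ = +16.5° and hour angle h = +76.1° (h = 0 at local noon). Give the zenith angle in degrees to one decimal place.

θ_z = 70.8°

cos θ_z = sin ϕ sin δ + cos ϕ cos δ cos h = 0.119131 + 0.209093 = 0.328224.
θ_z = arccos(0.328224) = 70.8°.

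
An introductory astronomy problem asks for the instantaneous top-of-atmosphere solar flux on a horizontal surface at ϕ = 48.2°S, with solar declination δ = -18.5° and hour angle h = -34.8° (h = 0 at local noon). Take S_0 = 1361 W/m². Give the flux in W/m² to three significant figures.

cos θ_z = sin ϕ sin δ + cos ϕ cos δ cos h = 0.236543 + 0.519039 = 0.755582.
Flux = S_0 · cos θ_z = 1361 × 0.755582 = 1028 W/m².

1.03e+03 W/m²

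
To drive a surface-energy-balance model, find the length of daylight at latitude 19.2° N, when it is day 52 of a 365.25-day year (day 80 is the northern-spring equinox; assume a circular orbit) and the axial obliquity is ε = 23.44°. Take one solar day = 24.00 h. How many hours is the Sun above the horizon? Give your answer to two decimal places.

11.50 h

Solar longitude: λ_s = 360° × (52 − 80)/365.25 = -27.598°, i.e. -27.598° + 360° = 332.402°.
sin δ = sin 23.44° × sin 332.402° = -0.18428, so δ = -10.619°.
cos H₀ = −tan φ · tan δ = −tan(+19.2°) × tan(-10.619°) = 0.0653, so H₀ = 1.5055 rad = 86.26°.
Daylight = 2H₀/(2π) × 24.00 h = (1.5055/π) × 24.00 = 11.50 h.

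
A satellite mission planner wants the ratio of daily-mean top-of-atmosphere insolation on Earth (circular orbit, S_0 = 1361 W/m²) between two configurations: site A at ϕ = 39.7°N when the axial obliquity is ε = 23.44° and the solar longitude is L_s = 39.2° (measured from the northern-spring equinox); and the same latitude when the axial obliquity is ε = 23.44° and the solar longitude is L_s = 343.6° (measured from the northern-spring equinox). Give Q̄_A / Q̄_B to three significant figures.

Q̄_A / Q̄_B ≈ 1.55

— Configuration A (ϕ=+39.7°):
Solar declination: sin δ = sin ε · sin L_s = sin 23.44° × sin 39.2° = 0.25141, so δ = +14.561°.
cos h₀ = −tan(+39.7°) tan(+14.561°) = -0.2157, h₀ = 1.7882 rad.
Bracket: h₀ sin ϕ sin δ + cos ϕ cos δ sin h₀ = 1.7882×0.63877×0.25141 + 0.76940×0.96788×0.97647 = 0.287173 + 0.727164 = 1.014337.
Q̄ = (S_0/π) × [bracket] = (1361/π) × 1.014337 = 439.43 W/m².
— Configuration B (ϕ=+39.7°):
Solar declination: sin δ = sin ε · sin L_s = sin 23.44° × sin 343.6° = -0.11231, so δ = -6.449°.
cos h₀ = −tan(+39.7°) tan(-6.449°) = 0.0938, h₀ = 1.4768 rad.
Bracket: h₀ sin ϕ sin δ + cos ϕ cos δ sin h₀ = 1.4768×0.63877×-0.11231 + 0.76940×0.99367×0.99559 = -0.105946 + 0.761158 = 0.655212.
Q̄ = (S_0/π) × [bracket] = (1361/π) × 0.655212 = 283.85 W/m².
Ratio Q̄_A / Q̄_B = 439.43 / 283.85 = 1.548.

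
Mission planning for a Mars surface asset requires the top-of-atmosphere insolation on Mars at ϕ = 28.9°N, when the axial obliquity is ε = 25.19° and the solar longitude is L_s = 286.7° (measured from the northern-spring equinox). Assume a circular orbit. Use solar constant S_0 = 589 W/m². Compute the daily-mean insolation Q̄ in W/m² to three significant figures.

Q̄ ≈ 96.4 W/m²

Solar declination: sin δ = sin ε · sin L_s = sin 25.19° × sin 286.7° = -0.40767, so δ = -24.059°.
cos h₀ = −tan(+28.9°) tan(-24.059°) = 0.2465, h₀ = 1.3218 rad.
Bracket: h₀ sin ϕ sin δ + cos ϕ cos δ sin h₀ = 1.3218×0.48328×-0.40767 + 0.87546×0.91313×0.96915 = -0.260419 + 0.774747 = 0.514328.
Q̄ = (S_0/π) × [bracket] = (589/π) × 0.514328 = 96.43 W/m².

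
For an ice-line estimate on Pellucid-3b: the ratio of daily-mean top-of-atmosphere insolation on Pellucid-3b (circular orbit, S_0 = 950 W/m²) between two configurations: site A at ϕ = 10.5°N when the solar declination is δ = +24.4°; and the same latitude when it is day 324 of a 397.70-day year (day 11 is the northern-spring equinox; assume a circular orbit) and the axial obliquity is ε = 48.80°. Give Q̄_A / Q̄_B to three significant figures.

Q̄_A / Q̄_B ≈ 2.15

— Configuration A (ϕ=+10.5°):
cos h₀ = −tan(+10.5°) tan(+24.400°) = -0.0841, h₀ = 1.6550 rad.
Bracket: h₀ sin ϕ sin δ + cos ϕ cos δ sin h₀ = 1.6550×0.18224×0.41310 + 0.98325×0.91068×0.99646 = 0.124594 + 0.892256 = 1.016850.
Q̄ = (S_0/π) × [bracket] = (950/π) × 1.016850 = 307.49 W/m².
— Configuration B (ϕ=+10.5°):
Solar longitude: L_s = 360° × (324 − 11)/397.70 = 283.329°.
sin δ = sin 48.80° × sin 283.329° = -0.73215, so δ = -47.067°.
cos h₀ = −tan(+10.5°) tan(-47.067°) = 0.1992, h₀ = 1.3702 rad.
Bracket: h₀ sin ϕ sin δ + cos ϕ cos δ sin h₀ = 1.3702×0.18224×-0.73215 + 0.98325×0.68115×0.97996 = -0.182822 + 0.656319 = 0.473497.
Q̄ = (S_0/π) × [bracket] = (950/π) × 0.473497 = 143.18 W/m².
Ratio Q̄_A / Q̄_B = 307.49 / 143.18 = 2.148.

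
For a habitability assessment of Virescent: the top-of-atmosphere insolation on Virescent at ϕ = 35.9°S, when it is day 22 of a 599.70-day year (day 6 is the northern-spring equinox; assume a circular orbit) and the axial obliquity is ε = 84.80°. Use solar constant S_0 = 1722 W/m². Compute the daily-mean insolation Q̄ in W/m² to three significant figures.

Q̄ ≈ 357 W/m²

Solar longitude: L_s = 360° × (22 − 6)/599.70 = 9.605°.
sin δ = sin 84.80° × sin 9.605° = 0.16616, so δ = +9.565°.
cos h₀ = −tan(-35.9°) tan(+9.565°) = 0.1220, h₀ = 1.4485 rad.
Bracket: h₀ sin ϕ sin δ + cos ϕ cos δ sin h₀ = 1.4485×-0.58637×0.16616 + 0.81004×0.98610×0.99253 = -0.141129 + 0.792814 = 0.651685.
Q̄ = (S_0/π) × [bracket] = (1722/π) × 0.651685 = 357.2 W/m².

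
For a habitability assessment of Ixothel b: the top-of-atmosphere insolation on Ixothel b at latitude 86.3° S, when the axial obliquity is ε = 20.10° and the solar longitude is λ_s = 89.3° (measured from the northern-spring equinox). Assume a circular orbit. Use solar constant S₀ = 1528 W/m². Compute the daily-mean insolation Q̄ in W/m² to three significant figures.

Q̄ ≈ 0.00 W/m²

Solar declination: sin δ = sin ε · sin λ_s = sin 20.10° × sin 89.3° = 0.34363, so δ = +20.098°.
cos H₀ = −tan(-86.3°) tan(+20.098°) = 5.6585 ≥ 1 ⇒ polar night, H₀ = 0 and Q̄ = 0.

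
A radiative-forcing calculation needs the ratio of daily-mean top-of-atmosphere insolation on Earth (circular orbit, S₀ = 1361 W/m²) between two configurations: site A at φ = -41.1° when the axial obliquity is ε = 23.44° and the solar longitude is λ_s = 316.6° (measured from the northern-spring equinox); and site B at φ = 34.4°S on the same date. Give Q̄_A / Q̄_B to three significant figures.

Q̄_A / Q̄_B ≈ 0.979

— Configuration A (φ=-41.1°):
Solar declination: sin δ = sin ε · sin λ_s = sin 23.44° × sin 316.6° = -0.27332, so δ = -15.862°.
cos H₀ = −tan(-41.1°) tan(-15.862°) = -0.2479, H₀ = 1.8213 rad.
Bracket: H₀ sin φ sin δ + cos φ cos δ sin H₀ = 1.8213×-0.65738×-0.27332 + 0.75356×0.96192×0.96879 = 0.327242 + 0.702241 = 1.029483.
Q̄ = (S₀/π) × [bracket] = (1361/π) × 1.029483 = 445.99 W/m².
— Configuration B (φ=-34.4°):
cos H₀ = −tan(-34.4°) tan(-15.862°) = -0.1946, H₀ = 1.7666 rad.
Bracket: H₀ sin φ sin δ + cos φ cos δ sin H₀ = 1.7666×-0.56497×-0.27332 + 0.82511×0.96192×0.98089 = 0.272794 + 0.778522 = 1.051316.
Q̄ = (S₀/π) × [bracket] = (1361/π) × 1.051316 = 455.45 W/m².
Ratio Q̄_A / Q̄_B = 445.99 / 455.45 = 0.9792.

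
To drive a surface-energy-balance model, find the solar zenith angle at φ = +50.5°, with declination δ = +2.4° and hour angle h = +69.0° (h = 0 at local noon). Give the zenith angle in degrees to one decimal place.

θ_z = 74.9°

cos θ_z = sin φ sin δ + cos φ cos δ cos h = 0.032312 + 0.227750 = 0.260062.
θ_z = arccos(0.260062) = 74.9°.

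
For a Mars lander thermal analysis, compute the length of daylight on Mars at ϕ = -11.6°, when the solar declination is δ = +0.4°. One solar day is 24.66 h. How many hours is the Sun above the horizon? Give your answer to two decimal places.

cos h₀ = −tan ϕ · tan δ = −tan(-11.6°) × tan(+0.400°) = 0.0014, so h₀ = 1.5694 rad = 89.92°.
Daylight = 2h₀/(2π) × 24.66 h = (1.5694/π) × 24.66 = 12.32 h.

12.32 h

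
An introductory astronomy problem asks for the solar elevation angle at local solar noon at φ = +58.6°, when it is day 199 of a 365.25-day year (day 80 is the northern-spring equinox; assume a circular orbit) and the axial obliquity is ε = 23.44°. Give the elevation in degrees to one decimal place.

Solar longitude: λ_s = 360° × (199 − 80)/365.25 = 117.290°.
sin δ = sin 23.44° × sin 117.290° = 0.35352, so δ = +20.702°.
At local noon the hour angle is zero, so the zenith angle equals |φ − δ| = |+58.6° − (+20.702°)| = 37.898°.
Elevation = 90° − 37.898° = 52.1°.

52.1°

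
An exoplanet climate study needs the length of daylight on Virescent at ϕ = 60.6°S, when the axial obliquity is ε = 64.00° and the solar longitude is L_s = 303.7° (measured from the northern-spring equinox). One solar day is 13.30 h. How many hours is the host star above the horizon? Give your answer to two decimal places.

Solar declination: sin δ = sin ε · sin L_s = sin 64.00° × sin 303.7° = -0.74776, so δ = -48.396°.
Sunrise equation: cos h₀ = −tan ϕ · tan δ = -1.9986 ≤ −1, so the host star never sets (polar day) and h₀ = π.
Daylight = 2h₀/(2π) × 13.30 h = (3.1416/π) × 13.30 = 13.30 h.

13.30 h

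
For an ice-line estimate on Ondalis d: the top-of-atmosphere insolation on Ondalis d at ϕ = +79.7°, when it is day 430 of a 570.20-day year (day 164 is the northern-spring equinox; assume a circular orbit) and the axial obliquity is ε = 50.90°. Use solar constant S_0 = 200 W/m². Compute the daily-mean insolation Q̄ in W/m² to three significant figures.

Q̄ ≈ 32.2 W/m²

Solar longitude: L_s = 360° × (430 − 164)/570.20 = 167.941°.
sin δ = sin 50.90° × sin 167.941° = 0.16213, so δ = +9.331°.
cos h₀ = −tan(+79.7°) tan(+9.331°) = -0.9041, h₀ = 2.7001 rad.
Bracket: h₀ sin ϕ sin δ + cos ϕ cos δ sin h₀ = 2.7001×0.98389×0.16213 + 0.17880×0.98677×0.42731 = 0.430715 + 0.075392 = 0.506107.
Q̄ = (S_0/π) × [bracket] = (200/π) × 0.506107 = 32.22 W/m².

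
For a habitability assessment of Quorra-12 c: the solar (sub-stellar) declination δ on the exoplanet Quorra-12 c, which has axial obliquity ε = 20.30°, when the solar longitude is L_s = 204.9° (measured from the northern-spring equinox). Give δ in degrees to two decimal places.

δ = -8.40°

sin δ = sin ε · sin L_s = sin 20.30° × sin 204.9° = -0.146072.
δ = arcsin(-0.146072) = -8.40°.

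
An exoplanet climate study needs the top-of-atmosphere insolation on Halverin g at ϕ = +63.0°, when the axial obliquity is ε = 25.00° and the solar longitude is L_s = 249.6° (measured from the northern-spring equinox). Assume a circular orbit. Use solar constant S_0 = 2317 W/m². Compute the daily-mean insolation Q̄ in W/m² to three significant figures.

Solar declination: sin δ = sin ε · sin L_s = sin 25.00° × sin 249.6° = -0.39611, so δ = -23.335°.
cos h₀ = −tan(+63.0°) tan(-23.335°) = 0.8467, h₀ = 0.5611 rad.
Bracket: h₀ sin ϕ sin δ + cos ϕ cos δ sin h₀ = 0.5611×0.89101×-0.39611 + 0.45399×0.91820×0.53212 = -0.198033 + 0.221816 = 0.023783.
Q̄ = (S_0/π) × [bracket] = (2317/π) × 0.023783 = 17.54 W/m².

Q̄ ≈ 17.5 W/m²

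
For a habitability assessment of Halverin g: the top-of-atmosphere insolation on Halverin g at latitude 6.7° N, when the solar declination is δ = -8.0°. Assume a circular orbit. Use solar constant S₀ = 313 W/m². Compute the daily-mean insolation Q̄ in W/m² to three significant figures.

cos H₀ = −tan(+6.7°) tan(-8.000°) = 0.0165, H₀ = 1.5543 rad.
Bracket: H₀ sin φ sin δ + cos φ cos δ sin H₀ = 1.5543×0.11667×-0.13917 + 0.99317×0.99027×0.99986 = -0.025237 + 0.983369 = 0.958132.
Q̄ = (S₀/π) × [bracket] = (313/π) × 0.958132 = 95.46 W/m².

Q̄ ≈ 95.5 W/m²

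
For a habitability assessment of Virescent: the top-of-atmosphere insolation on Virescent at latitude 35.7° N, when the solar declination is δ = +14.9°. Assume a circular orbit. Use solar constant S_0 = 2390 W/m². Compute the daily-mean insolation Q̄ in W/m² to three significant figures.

cos h₀ = −tan(+35.7°) tan(+14.900°) = -0.1912, h₀ = 1.7632 rad.
Bracket: h₀ sin ϕ sin δ + cos ϕ cos δ sin h₀ = 1.7632×0.58354×0.25713 + 0.81208×0.96638×0.98155 = 0.264560 + 0.770299 = 1.034859.
Q̄ = (S_0/π) × [bracket] = (2390/π) × 1.034859 = 787.3 W/m².

Q̄ ≈ 787 W/m²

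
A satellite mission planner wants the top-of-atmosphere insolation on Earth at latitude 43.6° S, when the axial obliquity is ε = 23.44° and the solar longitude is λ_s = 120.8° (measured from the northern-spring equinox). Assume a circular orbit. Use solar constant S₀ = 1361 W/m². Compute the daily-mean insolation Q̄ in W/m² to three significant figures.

Q̄ ≈ 152 W/m²

Solar declination: sin δ = sin ε · sin λ_s = sin 23.44° × sin 120.8° = 0.34168, so δ = +19.980°.
cos H₀ = −tan(-43.6°) tan(+19.980°) = 0.3462, H₀ = 1.2173 rad.
Bracket: H₀ sin φ sin δ + cos φ cos δ sin H₀ = 1.2173×-0.68962×0.34168 + 0.72417×0.93981×0.93815 = -0.286832 + 0.638488 = 0.351656.
Q̄ = (S₀/π) × [bracket] = (1361/π) × 0.351656 = 152.3 W/m².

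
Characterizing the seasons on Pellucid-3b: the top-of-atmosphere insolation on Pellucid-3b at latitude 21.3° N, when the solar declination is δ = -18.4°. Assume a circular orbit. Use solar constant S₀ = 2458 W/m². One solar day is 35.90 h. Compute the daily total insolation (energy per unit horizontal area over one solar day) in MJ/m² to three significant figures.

cos H₀ = −tan(+21.3°) tan(-18.400°) = 0.1297, H₀ = 1.4407 rad.
Bracket: H₀ sin φ sin δ + cos φ cos δ sin H₀ = 1.4407×0.36325×-0.31565 + 0.93169×0.94888×0.99155 = -0.165190 + 0.876592 = 0.711402.
Q̄ = (S₀/π) × [bracket] = (2458/π) × 0.711402 = 556.60 W/m².
Daily total = Q̄ × 35.90 h × 3600 s/h = 556.60 × 35.90 × 3600 / 10⁶ = 71.93 MJ/m².

71.9 MJ/m²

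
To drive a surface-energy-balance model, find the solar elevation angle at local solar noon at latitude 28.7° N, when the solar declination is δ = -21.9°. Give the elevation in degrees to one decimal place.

At local noon the hour angle is zero, so the zenith angle equals |φ − δ| = |+28.7° − (-21.900°)| = 50.600°.
Elevation = 90° − 50.600° = 39.4°.

39.4°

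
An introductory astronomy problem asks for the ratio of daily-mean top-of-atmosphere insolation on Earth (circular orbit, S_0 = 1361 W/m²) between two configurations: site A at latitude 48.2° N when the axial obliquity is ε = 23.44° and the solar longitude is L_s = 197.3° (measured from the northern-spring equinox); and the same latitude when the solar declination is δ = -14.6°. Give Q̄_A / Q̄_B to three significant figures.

Q̄_A / Q̄_B ≈ 1.40

— Configuration A (ϕ=+48.2°):
Solar declination: sin δ = sin ε · sin L_s = sin 23.44° × sin 197.3° = -0.11829, so δ = -6.794°.
cos h₀ = −tan(+48.2°) tan(-6.794°) = 0.1332, h₀ = 1.4372 rad.
Bracket: h₀ sin ϕ sin δ + cos ϕ cos δ sin h₀ = 1.4372×0.74548×-0.11829 + 0.66653×0.99298×0.99108 = -0.126736 + 0.655947 = 0.529211.
Q̄ = (S_0/π) × [bracket] = (1361/π) × 0.529211 = 229.26 W/m².
— Configuration B (ϕ=+48.2°):
cos h₀ = −tan(+48.2°) tan(-14.600°) = 0.2913, h₀ = 1.2752 rad.
Bracket: h₀ sin ϕ sin δ + cos ϕ cos δ sin h₀ = 1.2752×0.74548×-0.25207 + 0.66653×0.96771×0.95662 = -0.239627 + 0.617027 = 0.377400.
Q̄ = (S_0/π) × [bracket] = (1361/π) × 0.377400 = 163.50 W/m².
Ratio Q̄_A / Q̄_B = 229.26 / 163.50 = 1.402.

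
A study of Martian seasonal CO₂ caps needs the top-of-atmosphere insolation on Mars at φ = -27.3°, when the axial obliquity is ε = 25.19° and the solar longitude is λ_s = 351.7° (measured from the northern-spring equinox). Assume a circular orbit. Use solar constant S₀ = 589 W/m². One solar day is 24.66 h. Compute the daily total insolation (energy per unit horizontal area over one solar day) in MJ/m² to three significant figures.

Solar declination: sin δ = sin ε · sin λ_s = sin 25.19° × sin 351.7° = -0.06144, so δ = -3.523°.
cos H₀ = −tan(-27.3°) tan(-3.523°) = -0.0318, H₀ = 1.6026 rad.
Bracket: H₀ sin φ sin δ + cos φ cos δ sin H₀ = 1.6026×-0.45865×-0.06144 + 0.88862×0.99811×0.99950 = 0.045160 + 0.886497 = 0.931657.
Q̄ = (S₀/π) × [bracket] = (589/π) × 0.931657 = 174.67 W/m².
Daily total = Q̄ × 24.66 h × 3600 s/h = 174.67 × 24.66 × 3600 / 10⁶ = 15.51 MJ/m².

15.5 MJ/m²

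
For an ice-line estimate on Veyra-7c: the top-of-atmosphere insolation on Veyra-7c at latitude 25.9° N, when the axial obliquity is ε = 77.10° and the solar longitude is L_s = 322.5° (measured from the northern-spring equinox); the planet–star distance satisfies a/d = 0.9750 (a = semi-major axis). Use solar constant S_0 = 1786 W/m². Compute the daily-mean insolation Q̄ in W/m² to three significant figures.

Solar declination: sin δ = sin ε · sin L_s = sin 77.10° × sin 322.5° = -0.59340, so δ = -36.398°.
cos h₀ = −tan(+25.9°) tan(-36.398°) = 0.3580, h₀ = 1.2047 rad.
Bracket: h₀ sin ϕ sin δ + cos ϕ cos δ sin h₀ = 1.2047×0.43680×-0.59340 + 0.89956×0.80491×0.93373 = -0.312255 + 0.676081 = 0.363826.
Inverse-square distance factor (a/d)² = 0.9750² = 0.950625.
Q̄ = (S_0/π) × 0.950625 × [bracket] = (1786/π) × 0.950625 × 0.363826 = 196.6 W/m².

Q̄ ≈ 197 W/m²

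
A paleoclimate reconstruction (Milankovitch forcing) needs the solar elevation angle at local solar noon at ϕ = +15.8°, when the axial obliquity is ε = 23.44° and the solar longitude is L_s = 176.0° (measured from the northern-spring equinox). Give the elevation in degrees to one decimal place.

75.8°

Solar declination: sin δ = sin ε · sin L_s = sin 23.44° × sin 176.0° = 0.02775, so δ = +1.590°.
At local noon the hour angle is zero, so the zenith angle equals |ϕ − δ| = |+15.8° − (+1.590°)| = 14.210°.
Elevation = 90° − 14.210° = 75.8°.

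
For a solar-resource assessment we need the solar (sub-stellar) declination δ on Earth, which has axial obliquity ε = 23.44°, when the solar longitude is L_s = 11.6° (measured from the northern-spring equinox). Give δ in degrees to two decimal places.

δ = +4.59°

sin δ = sin ε · sin L_s = sin 23.44° × sin 11.6° = 0.079986.
δ = arcsin(0.079986) = +4.59°.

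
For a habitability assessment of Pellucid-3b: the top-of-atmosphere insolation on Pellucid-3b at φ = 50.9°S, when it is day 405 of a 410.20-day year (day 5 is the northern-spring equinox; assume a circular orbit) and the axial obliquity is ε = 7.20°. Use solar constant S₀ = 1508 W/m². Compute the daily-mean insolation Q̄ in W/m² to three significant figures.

Q̄ ≈ 314 W/m²

Solar longitude: λ_s = 360° × (405 − 5)/410.20 = 351.048°.
sin δ = sin 7.20° × sin 351.048° = -0.01950, so δ = -1.117°.
cos H₀ = −tan(-50.9°) tan(-1.117°) = -0.0240, H₀ = 1.5948 rad.
Bracket: H₀ sin φ sin δ + cos φ cos δ sin H₀ = 1.5948×-0.77605×-0.01950 + 0.63068×0.99981×0.99971 = 0.024134 + 0.630377 = 0.654511.
Q̄ = (S₀/π) × [bracket] = (1508/π) × 0.654511 = 314.2 W/m².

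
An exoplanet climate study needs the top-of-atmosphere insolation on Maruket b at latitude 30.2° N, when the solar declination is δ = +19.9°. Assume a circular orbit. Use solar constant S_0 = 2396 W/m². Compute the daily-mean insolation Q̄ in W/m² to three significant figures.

cos h₀ = −tan(+30.2°) tan(+19.900°) = -0.2107, h₀ = 1.7831 rad.
Bracket: h₀ sin ϕ sin δ + cos ϕ cos δ sin h₀ = 1.7831×0.50302×0.34038 + 0.86427×0.94029×0.97755 = 0.305299 + 0.794420 = 1.099719.
Q̄ = (S_0/π) × [bracket] = (2396/π) × 1.099719 = 838.7 W/m².

Q̄ ≈ 839 W/m²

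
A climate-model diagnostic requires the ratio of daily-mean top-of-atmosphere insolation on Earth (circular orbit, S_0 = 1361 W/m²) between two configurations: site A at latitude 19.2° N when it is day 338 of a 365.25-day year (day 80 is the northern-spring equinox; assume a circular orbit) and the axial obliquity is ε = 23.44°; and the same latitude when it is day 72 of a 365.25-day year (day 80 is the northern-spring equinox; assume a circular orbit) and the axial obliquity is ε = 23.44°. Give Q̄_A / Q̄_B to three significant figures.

— Configuration A (ϕ=+19.2°):
Solar longitude: L_s = 360° × (338 − 80)/365.25 = 254.292°.
sin δ = sin 23.44° × sin 254.292° = -0.38293, so δ = -22.515°.
cos h₀ = −tan(+19.2°) tan(-22.515°) = 0.1444, h₀ = 1.4259 rad.
Bracket: h₀ sin ϕ sin δ + cos ϕ cos δ sin h₀ = 1.4259×0.32887×-0.38293 + 0.94438×0.92378×0.98953 = -0.179570 + 0.863265 = 0.683695.
Q̄ = (S_0/π) × [bracket] = (1361/π) × 0.683695 = 296.19 W/m².
— Configuration B (ϕ=+19.2°):
Solar longitude: L_s = 360° × (72 − 80)/365.25 = -7.885°, i.e. -7.885° + 360° = 352.115°.
sin δ = sin 23.44° × sin 352.115° = -0.05457, so δ = -3.128°.
cos h₀ = −tan(+19.2°) tan(-3.128°) = 0.0190, h₀ = 1.5518 rad.
Bracket: h₀ sin ϕ sin δ + cos ϕ cos δ sin h₀ = 1.5518×0.32887×-0.05457 + 0.94438×0.99851×0.99982 = -0.027849 + 0.942803 = 0.914954.
Q̄ = (S_0/π) × [bracket] = (1361/π) × 0.914954 = 396.38 W/m².
Ratio Q̄_A / Q̄_B = 296.19 / 396.38 = 0.7472.

Q̄_A / Q̄_B ≈ 0.747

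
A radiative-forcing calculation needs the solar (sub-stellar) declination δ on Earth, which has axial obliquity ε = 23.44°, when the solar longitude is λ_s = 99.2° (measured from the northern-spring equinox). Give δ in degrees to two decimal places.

sin δ = sin ε · sin λ_s = sin 23.44° × sin 99.2° = 0.392671.
δ = arcsin(0.392671) = +23.12°.

δ = +23.12°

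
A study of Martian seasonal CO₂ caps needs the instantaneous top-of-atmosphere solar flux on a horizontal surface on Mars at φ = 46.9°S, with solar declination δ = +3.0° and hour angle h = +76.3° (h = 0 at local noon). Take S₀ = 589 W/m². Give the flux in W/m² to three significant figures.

cos θ_z = sin φ sin δ + cos φ cos δ cos h = -0.038214 + 0.161604 = 0.123390.
Flux = S₀ · cos θ_z = 589 × 0.123390 = 72.68 W/m².

72.7 W/m²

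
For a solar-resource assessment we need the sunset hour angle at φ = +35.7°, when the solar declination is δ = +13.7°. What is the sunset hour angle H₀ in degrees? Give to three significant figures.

cos H₀ = −tan φ · tan δ = −tan(+35.7°) × tan(+13.700°) = -0.1752, so H₀ = 1.7469 rad = 100.09°.

H₀ = 100°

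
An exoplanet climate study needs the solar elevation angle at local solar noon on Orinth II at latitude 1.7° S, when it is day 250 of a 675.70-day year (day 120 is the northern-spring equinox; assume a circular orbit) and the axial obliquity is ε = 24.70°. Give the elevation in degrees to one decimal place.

Solar longitude: λ_s = 360° × (250 − 120)/675.70 = 69.262°.
sin δ = sin 24.70° × sin 69.262° = 0.39079, so δ = +23.004°.
At local noon the hour angle is zero, so the zenith angle equals |φ − δ| = |-1.7° − (+23.004°)| = 24.704°.
Elevation = 90° − 24.704° = 65.3°.

65.3°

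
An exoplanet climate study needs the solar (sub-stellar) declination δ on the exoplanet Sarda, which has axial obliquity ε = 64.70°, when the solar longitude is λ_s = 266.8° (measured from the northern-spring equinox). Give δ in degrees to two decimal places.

δ = -64.51°

sin δ = sin ε · sin λ_s = sin 64.70° × sin 266.8° = -0.902673.
δ = arcsin(-0.902673) = -64.51°.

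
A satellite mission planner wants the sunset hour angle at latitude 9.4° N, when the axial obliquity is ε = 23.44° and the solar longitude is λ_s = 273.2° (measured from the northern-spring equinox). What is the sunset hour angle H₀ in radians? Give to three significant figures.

H₀ = 1.50 rad

Solar declination: sin δ = sin ε · sin λ_s = sin 23.44° × sin 273.2° = -0.39717, so δ = -23.401°.
cos H₀ = −tan φ · tan δ = −tan(+9.4°) × tan(-23.401°) = 0.0716, so H₀ = 1.4991 rad = 85.89°.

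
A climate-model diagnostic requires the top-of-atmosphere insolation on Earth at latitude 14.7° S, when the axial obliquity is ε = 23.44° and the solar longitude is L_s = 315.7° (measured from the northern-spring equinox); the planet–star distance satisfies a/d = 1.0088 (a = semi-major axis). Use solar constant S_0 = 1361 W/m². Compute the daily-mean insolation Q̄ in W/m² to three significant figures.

Q̄ ≈ 460 W/m²

Solar declination: sin δ = sin ε · sin L_s = sin 23.44° × sin 315.7° = -0.27782, so δ = -16.130°.
cos h₀ = −tan(-14.7°) tan(-16.130°) = -0.0759, h₀ = 1.6467 rad.
Bracket: h₀ sin ϕ sin δ + cos ϕ cos δ sin h₀ = 1.6467×-0.25376×-0.27782 + 0.96727×0.96063×0.99712 = 0.116092 + 0.926513 = 1.042605.
Inverse-square distance factor (a/d)² = 1.0088² = 1.017677.
Q̄ = (S_0/π) × 1.017677 × [bracket] = (1361/π) × 1.017677 × 1.042605 = 459.7 W/m².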